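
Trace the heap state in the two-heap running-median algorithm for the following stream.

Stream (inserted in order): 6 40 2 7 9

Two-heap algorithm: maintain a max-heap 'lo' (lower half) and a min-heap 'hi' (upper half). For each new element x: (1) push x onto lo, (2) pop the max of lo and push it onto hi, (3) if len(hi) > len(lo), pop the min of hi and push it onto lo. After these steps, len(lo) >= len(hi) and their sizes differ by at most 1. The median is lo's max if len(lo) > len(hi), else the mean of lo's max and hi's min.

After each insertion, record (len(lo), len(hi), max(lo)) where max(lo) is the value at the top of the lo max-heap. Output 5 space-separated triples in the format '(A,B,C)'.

Step 1: insert 6 -> lo=[6] hi=[] -> (len(lo)=1, len(hi)=0, max(lo)=6)
Step 2: insert 40 -> lo=[6] hi=[40] -> (len(lo)=1, len(hi)=1, max(lo)=6)
Step 3: insert 2 -> lo=[2, 6] hi=[40] -> (len(lo)=2, len(hi)=1, max(lo)=6)
Step 4: insert 7 -> lo=[2, 6] hi=[7, 40] -> (len(lo)=2, len(hi)=2, max(lo)=6)
Step 5: insert 9 -> lo=[2, 6, 7] hi=[9, 40] -> (len(lo)=3, len(hi)=2, max(lo)=7)

Answer: (1,0,6) (1,1,6) (2,1,6) (2,2,6) (3,2,7)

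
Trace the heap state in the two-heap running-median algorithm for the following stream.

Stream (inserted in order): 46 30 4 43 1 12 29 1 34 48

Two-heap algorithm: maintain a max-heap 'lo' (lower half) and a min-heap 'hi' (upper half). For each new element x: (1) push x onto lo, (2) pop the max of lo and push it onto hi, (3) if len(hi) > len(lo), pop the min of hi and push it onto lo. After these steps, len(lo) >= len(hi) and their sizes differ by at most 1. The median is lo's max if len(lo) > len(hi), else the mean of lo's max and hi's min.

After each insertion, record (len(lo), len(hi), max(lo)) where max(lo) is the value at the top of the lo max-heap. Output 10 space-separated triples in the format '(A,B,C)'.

Step 1: insert 46 -> lo=[46] hi=[] -> (len(lo)=1, len(hi)=0, max(lo)=46)
Step 2: insert 30 -> lo=[30] hi=[46] -> (len(lo)=1, len(hi)=1, max(lo)=30)
Step 3: insert 4 -> lo=[4, 30] hi=[46] -> (len(lo)=2, len(hi)=1, max(lo)=30)
Step 4: insert 43 -> lo=[4, 30] hi=[43, 46] -> (len(lo)=2, len(hi)=2, max(lo)=30)
Step 5: insert 1 -> lo=[1, 4, 30] hi=[43, 46] -> (len(lo)=3, len(hi)=2, max(lo)=30)
Step 6: insert 12 -> lo=[1, 4, 12] hi=[30, 43, 46] -> (len(lo)=3, len(hi)=3, max(lo)=12)
Step 7: insert 29 -> lo=[1, 4, 12, 29] hi=[30, 43, 46] -> (len(lo)=4, len(hi)=3, max(lo)=29)
Step 8: insert 1 -> lo=[1, 1, 4, 12] hi=[29, 30, 43, 46] -> (len(lo)=4, len(hi)=4, max(lo)=12)
Step 9: insert 34 -> lo=[1, 1, 4, 12, 29] hi=[30, 34, 43, 46] -> (len(lo)=5, len(hi)=4, max(lo)=29)
Step 10: insert 48 -> lo=[1, 1, 4, 12, 29] hi=[30, 34, 43, 46, 48] -> (len(lo)=5, len(hi)=5, max(lo)=29)

Answer: (1,0,46) (1,1,30) (2,1,30) (2,2,30) (3,2,30) (3,3,12) (4,3,29) (4,4,12) (5,4,29) (5,5,29)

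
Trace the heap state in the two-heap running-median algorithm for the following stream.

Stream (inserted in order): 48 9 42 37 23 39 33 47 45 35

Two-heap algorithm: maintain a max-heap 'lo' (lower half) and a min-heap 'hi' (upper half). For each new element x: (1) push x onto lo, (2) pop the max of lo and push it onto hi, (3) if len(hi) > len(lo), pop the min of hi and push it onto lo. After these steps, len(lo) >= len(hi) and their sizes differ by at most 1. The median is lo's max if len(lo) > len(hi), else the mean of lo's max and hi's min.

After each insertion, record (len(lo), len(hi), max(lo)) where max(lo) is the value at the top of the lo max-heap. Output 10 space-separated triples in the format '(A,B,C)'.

Answer: (1,0,48) (1,1,9) (2,1,42) (2,2,37) (3,2,37) (3,3,37) (4,3,37) (4,4,37) (5,4,39) (5,5,37)

Derivation:
Step 1: insert 48 -> lo=[48] hi=[] -> (len(lo)=1, len(hi)=0, max(lo)=48)
Step 2: insert 9 -> lo=[9] hi=[48] -> (len(lo)=1, len(hi)=1, max(lo)=9)
Step 3: insert 42 -> lo=[9, 42] hi=[48] -> (len(lo)=2, len(hi)=1, max(lo)=42)
Step 4: insert 37 -> lo=[9, 37] hi=[42, 48] -> (len(lo)=2, len(hi)=2, max(lo)=37)
Step 5: insert 23 -> lo=[9, 23, 37] hi=[42, 48] -> (len(lo)=3, len(hi)=2, max(lo)=37)
Step 6: insert 39 -> lo=[9, 23, 37] hi=[39, 42, 48] -> (len(lo)=3, len(hi)=3, max(lo)=37)
Step 7: insert 33 -> lo=[9, 23, 33, 37] hi=[39, 42, 48] -> (len(lo)=4, len(hi)=3, max(lo)=37)
Step 8: insert 47 -> lo=[9, 23, 33, 37] hi=[39, 42, 47, 48] -> (len(lo)=4, len(hi)=4, max(lo)=37)
Step 9: insert 45 -> lo=[9, 23, 33, 37, 39] hi=[42, 45, 47, 48] -> (len(lo)=5, len(hi)=4, max(lo)=39)
Step 10: insert 35 -> lo=[9, 23, 33, 35, 37] hi=[39, 42, 45, 47, 48] -> (len(lo)=5, len(hi)=5, max(lo)=37)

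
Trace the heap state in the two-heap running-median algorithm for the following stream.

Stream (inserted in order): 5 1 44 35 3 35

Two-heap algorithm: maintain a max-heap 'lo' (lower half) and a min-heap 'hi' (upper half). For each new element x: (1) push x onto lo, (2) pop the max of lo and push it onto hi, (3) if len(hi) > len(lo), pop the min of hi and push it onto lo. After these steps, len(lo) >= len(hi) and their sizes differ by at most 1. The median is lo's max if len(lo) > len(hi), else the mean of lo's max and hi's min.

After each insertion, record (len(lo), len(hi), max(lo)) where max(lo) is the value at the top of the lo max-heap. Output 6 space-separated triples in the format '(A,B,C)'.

Answer: (1,0,5) (1,1,1) (2,1,5) (2,2,5) (3,2,5) (3,3,5)

Derivation:
Step 1: insert 5 -> lo=[5] hi=[] -> (len(lo)=1, len(hi)=0, max(lo)=5)
Step 2: insert 1 -> lo=[1] hi=[5] -> (len(lo)=1, len(hi)=1, max(lo)=1)
Step 3: insert 44 -> lo=[1, 5] hi=[44] -> (len(lo)=2, len(hi)=1, max(lo)=5)
Step 4: insert 35 -> lo=[1, 5] hi=[35, 44] -> (len(lo)=2, len(hi)=2, max(lo)=5)
Step 5: insert 3 -> lo=[1, 3, 5] hi=[35, 44] -> (len(lo)=3, len(hi)=2, max(lo)=5)
Step 6: insert 35 -> lo=[1, 3, 5] hi=[35, 35, 44] -> (len(lo)=3, len(hi)=3, max(lo)=5)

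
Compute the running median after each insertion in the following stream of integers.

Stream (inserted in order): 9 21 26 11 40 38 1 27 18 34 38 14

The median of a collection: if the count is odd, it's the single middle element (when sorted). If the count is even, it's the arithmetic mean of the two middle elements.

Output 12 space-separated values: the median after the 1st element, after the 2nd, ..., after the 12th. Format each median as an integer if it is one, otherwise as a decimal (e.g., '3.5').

Answer: 9 15 21 16 21 23.5 21 23.5 21 23.5 26 23.5

Derivation:
Step 1: insert 9 -> lo=[9] (size 1, max 9) hi=[] (size 0) -> median=9
Step 2: insert 21 -> lo=[9] (size 1, max 9) hi=[21] (size 1, min 21) -> median=15
Step 3: insert 26 -> lo=[9, 21] (size 2, max 21) hi=[26] (size 1, min 26) -> median=21
Step 4: insert 11 -> lo=[9, 11] (size 2, max 11) hi=[21, 26] (size 2, min 21) -> median=16
Step 5: insert 40 -> lo=[9, 11, 21] (size 3, max 21) hi=[26, 40] (size 2, min 26) -> median=21
Step 6: insert 38 -> lo=[9, 11, 21] (size 3, max 21) hi=[26, 38, 40] (size 3, min 26) -> median=23.5
Step 7: insert 1 -> lo=[1, 9, 11, 21] (size 4, max 21) hi=[26, 38, 40] (size 3, min 26) -> median=21
Step 8: insert 27 -> lo=[1, 9, 11, 21] (size 4, max 21) hi=[26, 27, 38, 40] (size 4, min 26) -> median=23.5
Step 9: insert 18 -> lo=[1, 9, 11, 18, 21] (size 5, max 21) hi=[26, 27, 38, 40] (size 4, min 26) -> median=21
Step 10: insert 34 -> lo=[1, 9, 11, 18, 21] (size 5, max 21) hi=[26, 27, 34, 38, 40] (size 5, min 26) -> median=23.5
Step 11: insert 38 -> lo=[1, 9, 11, 18, 21, 26] (size 6, max 26) hi=[27, 34, 38, 38, 40] (size 5, min 27) -> median=26
Step 12: insert 14 -> lo=[1, 9, 11, 14, 18, 21] (size 6, max 21) hi=[26, 27, 34, 38, 38, 40] (size 6, min 26) -> median=23.5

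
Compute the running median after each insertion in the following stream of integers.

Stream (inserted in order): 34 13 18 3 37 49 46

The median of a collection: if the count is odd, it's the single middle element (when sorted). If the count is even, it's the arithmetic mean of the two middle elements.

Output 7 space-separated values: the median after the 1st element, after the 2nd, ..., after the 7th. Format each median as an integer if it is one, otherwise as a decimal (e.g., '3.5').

Answer: 34 23.5 18 15.5 18 26 34

Derivation:
Step 1: insert 34 -> lo=[34] (size 1, max 34) hi=[] (size 0) -> median=34
Step 2: insert 13 -> lo=[13] (size 1, max 13) hi=[34] (size 1, min 34) -> median=23.5
Step 3: insert 18 -> lo=[13, 18] (size 2, max 18) hi=[34] (size 1, min 34) -> median=18
Step 4: insert 3 -> lo=[3, 13] (size 2, max 13) hi=[18, 34] (size 2, min 18) -> median=15.5
Step 5: insert 37 -> lo=[3, 13, 18] (size 3, max 18) hi=[34, 37] (size 2, min 34) -> median=18
Step 6: insert 49 -> lo=[3, 13, 18] (size 3, max 18) hi=[34, 37, 49] (size 3, min 34) -> median=26
Step 7: insert 46 -> lo=[3, 13, 18, 34] (size 4, max 34) hi=[37, 46, 49] (size 3, min 37) -> median=34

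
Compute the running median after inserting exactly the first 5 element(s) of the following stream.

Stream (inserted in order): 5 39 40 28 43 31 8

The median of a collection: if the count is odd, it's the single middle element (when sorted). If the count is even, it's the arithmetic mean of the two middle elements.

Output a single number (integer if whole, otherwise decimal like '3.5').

Answer: 39

Derivation:
Step 1: insert 5 -> lo=[5] (size 1, max 5) hi=[] (size 0) -> median=5
Step 2: insert 39 -> lo=[5] (size 1, max 5) hi=[39] (size 1, min 39) -> median=22
Step 3: insert 40 -> lo=[5, 39] (size 2, max 39) hi=[40] (size 1, min 40) -> median=39
Step 4: insert 28 -> lo=[5, 28] (size 2, max 28) hi=[39, 40] (size 2, min 39) -> median=33.5
Step 5: insert 43 -> lo=[5, 28, 39] (size 3, max 39) hi=[40, 43] (size 2, min 40) -> median=39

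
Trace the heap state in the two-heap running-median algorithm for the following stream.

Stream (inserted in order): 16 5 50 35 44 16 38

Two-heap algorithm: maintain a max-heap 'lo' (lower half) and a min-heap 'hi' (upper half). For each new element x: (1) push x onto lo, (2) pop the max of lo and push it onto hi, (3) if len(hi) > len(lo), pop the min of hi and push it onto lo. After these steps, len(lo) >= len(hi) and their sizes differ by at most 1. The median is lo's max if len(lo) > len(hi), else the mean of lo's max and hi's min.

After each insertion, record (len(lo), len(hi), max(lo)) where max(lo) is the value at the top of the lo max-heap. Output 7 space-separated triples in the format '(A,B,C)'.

Step 1: insert 16 -> lo=[16] hi=[] -> (len(lo)=1, len(hi)=0, max(lo)=16)
Step 2: insert 5 -> lo=[5] hi=[16] -> (len(lo)=1, len(hi)=1, max(lo)=5)
Step 3: insert 50 -> lo=[5, 16] hi=[50] -> (len(lo)=2, len(hi)=1, max(lo)=16)
Step 4: insert 35 -> lo=[5, 16] hi=[35, 50] -> (len(lo)=2, len(hi)=2, max(lo)=16)
Step 5: insert 44 -> lo=[5, 16, 35] hi=[44, 50] -> (len(lo)=3, len(hi)=2, max(lo)=35)
Step 6: insert 16 -> lo=[5, 16, 16] hi=[35, 44, 50] -> (len(lo)=3, len(hi)=3, max(lo)=16)
Step 7: insert 38 -> lo=[5, 16, 16, 35] hi=[38, 44, 50] -> (len(lo)=4, len(hi)=3, max(lo)=35)

Answer: (1,0,16) (1,1,5) (2,1,16) (2,2,16) (3,2,35) (3,3,16) (4,3,35)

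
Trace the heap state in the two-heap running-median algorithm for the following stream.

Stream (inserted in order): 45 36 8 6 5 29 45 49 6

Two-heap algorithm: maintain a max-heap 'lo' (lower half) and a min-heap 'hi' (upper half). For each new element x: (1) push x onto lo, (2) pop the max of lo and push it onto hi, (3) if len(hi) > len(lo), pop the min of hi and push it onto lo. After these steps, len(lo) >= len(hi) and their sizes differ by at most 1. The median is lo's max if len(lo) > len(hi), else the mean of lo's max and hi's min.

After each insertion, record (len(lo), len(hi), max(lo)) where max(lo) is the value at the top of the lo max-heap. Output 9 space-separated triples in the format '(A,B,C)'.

Answer: (1,0,45) (1,1,36) (2,1,36) (2,2,8) (3,2,8) (3,3,8) (4,3,29) (4,4,29) (5,4,29)

Derivation:
Step 1: insert 45 -> lo=[45] hi=[] -> (len(lo)=1, len(hi)=0, max(lo)=45)
Step 2: insert 36 -> lo=[36] hi=[45] -> (len(lo)=1, len(hi)=1, max(lo)=36)
Step 3: insert 8 -> lo=[8, 36] hi=[45] -> (len(lo)=2, len(hi)=1, max(lo)=36)
Step 4: insert 6 -> lo=[6, 8] hi=[36, 45] -> (len(lo)=2, len(hi)=2, max(lo)=8)
Step 5: insert 5 -> lo=[5, 6, 8] hi=[36, 45] -> (len(lo)=3, len(hi)=2, max(lo)=8)
Step 6: insert 29 -> lo=[5, 6, 8] hi=[29, 36, 45] -> (len(lo)=3, len(hi)=3, max(lo)=8)
Step 7: insert 45 -> lo=[5, 6, 8, 29] hi=[36, 45, 45] -> (len(lo)=4, len(hi)=3, max(lo)=29)
Step 8: insert 49 -> lo=[5, 6, 8, 29] hi=[36, 45, 45, 49] -> (len(lo)=4, len(hi)=4, max(lo)=29)
Step 9: insert 6 -> lo=[5, 6, 6, 8, 29] hi=[36, 45, 45, 49] -> (len(lo)=5, len(hi)=4, max(lo)=29)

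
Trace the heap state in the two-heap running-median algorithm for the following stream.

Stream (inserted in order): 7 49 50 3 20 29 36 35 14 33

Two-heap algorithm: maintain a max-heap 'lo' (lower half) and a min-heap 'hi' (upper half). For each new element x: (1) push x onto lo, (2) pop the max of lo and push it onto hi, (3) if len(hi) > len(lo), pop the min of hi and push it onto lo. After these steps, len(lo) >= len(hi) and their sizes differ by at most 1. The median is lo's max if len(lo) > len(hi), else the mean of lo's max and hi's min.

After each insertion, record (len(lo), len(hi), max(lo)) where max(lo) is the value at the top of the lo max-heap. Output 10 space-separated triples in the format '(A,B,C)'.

Step 1: insert 7 -> lo=[7] hi=[] -> (len(lo)=1, len(hi)=0, max(lo)=7)
Step 2: insert 49 -> lo=[7] hi=[49] -> (len(lo)=1, len(hi)=1, max(lo)=7)
Step 3: insert 50 -> lo=[7, 49] hi=[50] -> (len(lo)=2, len(hi)=1, max(lo)=49)
Step 4: insert 3 -> lo=[3, 7] hi=[49, 50] -> (len(lo)=2, len(hi)=2, max(lo)=7)
Step 5: insert 20 -> lo=[3, 7, 20] hi=[49, 50] -> (len(lo)=3, len(hi)=2, max(lo)=20)
Step 6: insert 29 -> lo=[3, 7, 20] hi=[29, 49, 50] -> (len(lo)=3, len(hi)=3, max(lo)=20)
Step 7: insert 36 -> lo=[3, 7, 20, 29] hi=[36, 49, 50] -> (len(lo)=4, len(hi)=3, max(lo)=29)
Step 8: insert 35 -> lo=[3, 7, 20, 29] hi=[35, 36, 49, 50] -> (len(lo)=4, len(hi)=4, max(lo)=29)
Step 9: insert 14 -> lo=[3, 7, 14, 20, 29] hi=[35, 36, 49, 50] -> (len(lo)=5, len(hi)=4, max(lo)=29)
Step 10: insert 33 -> lo=[3, 7, 14, 20, 29] hi=[33, 35, 36, 49, 50] -> (len(lo)=5, len(hi)=5, max(lo)=29)

Answer: (1,0,7) (1,1,7) (2,1,49) (2,2,7) (3,2,20) (3,3,20) (4,3,29) (4,4,29) (5,4,29) (5,5,29)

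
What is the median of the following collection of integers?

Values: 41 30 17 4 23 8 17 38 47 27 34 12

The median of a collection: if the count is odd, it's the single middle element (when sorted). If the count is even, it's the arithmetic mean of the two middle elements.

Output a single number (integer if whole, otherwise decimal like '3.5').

Answer: 25

Derivation:
Step 1: insert 41 -> lo=[41] (size 1, max 41) hi=[] (size 0) -> median=41
Step 2: insert 30 -> lo=[30] (size 1, max 30) hi=[41] (size 1, min 41) -> median=35.5
Step 3: insert 17 -> lo=[17, 30] (size 2, max 30) hi=[41] (size 1, min 41) -> median=30
Step 4: insert 4 -> lo=[4, 17] (size 2, max 17) hi=[30, 41] (size 2, min 30) -> median=23.5
Step 5: insert 23 -> lo=[4, 17, 23] (size 3, max 23) hi=[30, 41] (size 2, min 30) -> median=23
Step 6: insert 8 -> lo=[4, 8, 17] (size 3, max 17) hi=[23, 30, 41] (size 3, min 23) -> median=20
Step 7: insert 17 -> lo=[4, 8, 17, 17] (size 4, max 17) hi=[23, 30, 41] (size 3, min 23) -> median=17
Step 8: insert 38 -> lo=[4, 8, 17, 17] (size 4, max 17) hi=[23, 30, 38, 41] (size 4, min 23) -> median=20
Step 9: insert 47 -> lo=[4, 8, 17, 17, 23] (size 5, max 23) hi=[30, 38, 41, 47] (size 4, min 30) -> median=23
Step 10: insert 27 -> lo=[4, 8, 17, 17, 23] (size 5, max 23) hi=[27, 30, 38, 41, 47] (size 5, min 27) -> median=25
Step 11: insert 34 -> lo=[4, 8, 17, 17, 23, 27] (size 6, max 27) hi=[30, 34, 38, 41, 47] (size 5, min 30) -> median=27
Step 12: insert 12 -> lo=[4, 8, 12, 17, 17, 23] (size 6, max 23) hi=[27, 30, 34, 38, 41, 47] (size 6, min 27) -> median=25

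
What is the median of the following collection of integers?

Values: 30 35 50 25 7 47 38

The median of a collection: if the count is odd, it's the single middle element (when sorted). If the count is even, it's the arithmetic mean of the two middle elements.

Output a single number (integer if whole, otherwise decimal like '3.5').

Step 1: insert 30 -> lo=[30] (size 1, max 30) hi=[] (size 0) -> median=30
Step 2: insert 35 -> lo=[30] (size 1, max 30) hi=[35] (size 1, min 35) -> median=32.5
Step 3: insert 50 -> lo=[30, 35] (size 2, max 35) hi=[50] (size 1, min 50) -> median=35
Step 4: insert 25 -> lo=[25, 30] (size 2, max 30) hi=[35, 50] (size 2, min 35) -> median=32.5
Step 5: insert 7 -> lo=[7, 25, 30] (size 3, max 30) hi=[35, 50] (size 2, min 35) -> median=30
Step 6: insert 47 -> lo=[7, 25, 30] (size 3, max 30) hi=[35, 47, 50] (size 3, min 35) -> median=32.5
Step 7: insert 38 -> lo=[7, 25, 30, 35] (size 4, max 35) hi=[38, 47, 50] (size 3, min 38) -> median=35

Answer: 35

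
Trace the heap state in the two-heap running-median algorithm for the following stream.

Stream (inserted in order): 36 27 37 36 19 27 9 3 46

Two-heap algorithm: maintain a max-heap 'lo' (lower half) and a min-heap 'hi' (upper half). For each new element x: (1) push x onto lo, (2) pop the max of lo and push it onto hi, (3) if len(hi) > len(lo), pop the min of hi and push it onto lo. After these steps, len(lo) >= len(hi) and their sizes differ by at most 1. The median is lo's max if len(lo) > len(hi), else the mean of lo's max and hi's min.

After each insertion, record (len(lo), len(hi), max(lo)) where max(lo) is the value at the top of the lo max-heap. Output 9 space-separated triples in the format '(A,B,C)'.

Answer: (1,0,36) (1,1,27) (2,1,36) (2,2,36) (3,2,36) (3,3,27) (4,3,27) (4,4,27) (5,4,27)

Derivation:
Step 1: insert 36 -> lo=[36] hi=[] -> (len(lo)=1, len(hi)=0, max(lo)=36)
Step 2: insert 27 -> lo=[27] hi=[36] -> (len(lo)=1, len(hi)=1, max(lo)=27)
Step 3: insert 37 -> lo=[27, 36] hi=[37] -> (len(lo)=2, len(hi)=1, max(lo)=36)
Step 4: insert 36 -> lo=[27, 36] hi=[36, 37] -> (len(lo)=2, len(hi)=2, max(lo)=36)
Step 5: insert 19 -> lo=[19, 27, 36] hi=[36, 37] -> (len(lo)=3, len(hi)=2, max(lo)=36)
Step 6: insert 27 -> lo=[19, 27, 27] hi=[36, 36, 37] -> (len(lo)=3, len(hi)=3, max(lo)=27)
Step 7: insert 9 -> lo=[9, 19, 27, 27] hi=[36, 36, 37] -> (len(lo)=4, len(hi)=3, max(lo)=27)
Step 8: insert 3 -> lo=[3, 9, 19, 27] hi=[27, 36, 36, 37] -> (len(lo)=4, len(hi)=4, max(lo)=27)
Step 9: insert 46 -> lo=[3, 9, 19, 27, 27] hi=[36, 36, 37, 46] -> (len(lo)=5, len(hi)=4, max(lo)=27)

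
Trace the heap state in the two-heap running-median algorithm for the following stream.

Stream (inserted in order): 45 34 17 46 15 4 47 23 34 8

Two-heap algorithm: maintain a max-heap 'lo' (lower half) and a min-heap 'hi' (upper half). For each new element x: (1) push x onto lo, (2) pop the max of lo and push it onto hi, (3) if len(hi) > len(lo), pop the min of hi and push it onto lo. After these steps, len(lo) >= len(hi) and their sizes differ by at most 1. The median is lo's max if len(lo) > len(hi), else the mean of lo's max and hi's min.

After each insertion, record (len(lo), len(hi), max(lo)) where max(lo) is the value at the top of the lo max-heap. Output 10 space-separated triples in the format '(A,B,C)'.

Step 1: insert 45 -> lo=[45] hi=[] -> (len(lo)=1, len(hi)=0, max(lo)=45)
Step 2: insert 34 -> lo=[34] hi=[45] -> (len(lo)=1, len(hi)=1, max(lo)=34)
Step 3: insert 17 -> lo=[17, 34] hi=[45] -> (len(lo)=2, len(hi)=1, max(lo)=34)
Step 4: insert 46 -> lo=[17, 34] hi=[45, 46] -> (len(lo)=2, len(hi)=2, max(lo)=34)
Step 5: insert 15 -> lo=[15, 17, 34] hi=[45, 46] -> (len(lo)=3, len(hi)=2, max(lo)=34)
Step 6: insert 4 -> lo=[4, 15, 17] hi=[34, 45, 46] -> (len(lo)=3, len(hi)=3, max(lo)=17)
Step 7: insert 47 -> lo=[4, 15, 17, 34] hi=[45, 46, 47] -> (len(lo)=4, len(hi)=3, max(lo)=34)
Step 8: insert 23 -> lo=[4, 15, 17, 23] hi=[34, 45, 46, 47] -> (len(lo)=4, len(hi)=4, max(lo)=23)
Step 9: insert 34 -> lo=[4, 15, 17, 23, 34] hi=[34, 45, 46, 47] -> (len(lo)=5, len(hi)=4, max(lo)=34)
Step 10: insert 8 -> lo=[4, 8, 15, 17, 23] hi=[34, 34, 45, 46, 47] -> (len(lo)=5, len(hi)=5, max(lo)=23)

Answer: (1,0,45) (1,1,34) (2,1,34) (2,2,34) (3,2,34) (3,3,17) (4,3,34) (4,4,23) (5,4,34) (5,5,23)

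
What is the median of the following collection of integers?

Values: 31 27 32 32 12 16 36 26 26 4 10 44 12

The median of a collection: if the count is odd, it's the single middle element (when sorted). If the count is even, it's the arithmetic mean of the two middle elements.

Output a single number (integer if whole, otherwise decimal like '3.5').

Step 1: insert 31 -> lo=[31] (size 1, max 31) hi=[] (size 0) -> median=31
Step 2: insert 27 -> lo=[27] (size 1, max 27) hi=[31] (size 1, min 31) -> median=29
Step 3: insert 32 -> lo=[27, 31] (size 2, max 31) hi=[32] (size 1, min 32) -> median=31
Step 4: insert 32 -> lo=[27, 31] (size 2, max 31) hi=[32, 32] (size 2, min 32) -> median=31.5
Step 5: insert 12 -> lo=[12, 27, 31] (size 3, max 31) hi=[32, 32] (size 2, min 32) -> median=31
Step 6: insert 16 -> lo=[12, 16, 27] (size 3, max 27) hi=[31, 32, 32] (size 3, min 31) -> median=29
Step 7: insert 36 -> lo=[12, 16, 27, 31] (size 4, max 31) hi=[32, 32, 36] (size 3, min 32) -> median=31
Step 8: insert 26 -> lo=[12, 16, 26, 27] (size 4, max 27) hi=[31, 32, 32, 36] (size 4, min 31) -> median=29
Step 9: insert 26 -> lo=[12, 16, 26, 26, 27] (size 5, max 27) hi=[31, 32, 32, 36] (size 4, min 31) -> median=27
Step 10: insert 4 -> lo=[4, 12, 16, 26, 26] (size 5, max 26) hi=[27, 31, 32, 32, 36] (size 5, min 27) -> median=26.5
Step 11: insert 10 -> lo=[4, 10, 12, 16, 26, 26] (size 6, max 26) hi=[27, 31, 32, 32, 36] (size 5, min 27) -> median=26
Step 12: insert 44 -> lo=[4, 10, 12, 16, 26, 26] (size 6, max 26) hi=[27, 31, 32, 32, 36, 44] (size 6, min 27) -> median=26.5
Step 13: insert 12 -> lo=[4, 10, 12, 12, 16, 26, 26] (size 7, max 26) hi=[27, 31, 32, 32, 36, 44] (size 6, min 27) -> median=26

Answer: 26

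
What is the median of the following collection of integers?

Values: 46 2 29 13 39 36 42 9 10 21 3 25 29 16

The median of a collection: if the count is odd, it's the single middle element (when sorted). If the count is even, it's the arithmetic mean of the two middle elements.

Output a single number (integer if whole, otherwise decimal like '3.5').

Answer: 23

Derivation:
Step 1: insert 46 -> lo=[46] (size 1, max 46) hi=[] (size 0) -> median=46
Step 2: insert 2 -> lo=[2] (size 1, max 2) hi=[46] (size 1, min 46) -> median=24
Step 3: insert 29 -> lo=[2, 29] (size 2, max 29) hi=[46] (size 1, min 46) -> median=29
Step 4: insert 13 -> lo=[2, 13] (size 2, max 13) hi=[29, 46] (size 2, min 29) -> median=21
Step 5: insert 39 -> lo=[2, 13, 29] (size 3, max 29) hi=[39, 46] (size 2, min 39) -> median=29
Step 6: insert 36 -> lo=[2, 13, 29] (size 3, max 29) hi=[36, 39, 46] (size 3, min 36) -> median=32.5
Step 7: insert 42 -> lo=[2, 13, 29, 36] (size 4, max 36) hi=[39, 42, 46] (size 3, min 39) -> median=36
Step 8: insert 9 -> lo=[2, 9, 13, 29] (size 4, max 29) hi=[36, 39, 42, 46] (size 4, min 36) -> median=32.5
Step 9: insert 10 -> lo=[2, 9, 10, 13, 29] (size 5, max 29) hi=[36, 39, 42, 46] (size 4, min 36) -> median=29
Step 10: insert 21 -> lo=[2, 9, 10, 13, 21] (size 5, max 21) hi=[29, 36, 39, 42, 46] (size 5, min 29) -> median=25
Step 11: insert 3 -> lo=[2, 3, 9, 10, 13, 21] (size 6, max 21) hi=[29, 36, 39, 42, 46] (size 5, min 29) -> median=21
Step 12: insert 25 -> lo=[2, 3, 9, 10, 13, 21] (size 6, max 21) hi=[25, 29, 36, 39, 42, 46] (size 6, min 25) -> median=23
Step 13: insert 29 -> lo=[2, 3, 9, 10, 13, 21, 25] (size 7, max 25) hi=[29, 29, 36, 39, 42, 46] (size 6, min 29) -> median=25
Step 14: insert 16 -> lo=[2, 3, 9, 10, 13, 16, 21] (size 7, max 21) hi=[25, 29, 29, 36, 39, 42, 46] (size 7, min 25) -> median=23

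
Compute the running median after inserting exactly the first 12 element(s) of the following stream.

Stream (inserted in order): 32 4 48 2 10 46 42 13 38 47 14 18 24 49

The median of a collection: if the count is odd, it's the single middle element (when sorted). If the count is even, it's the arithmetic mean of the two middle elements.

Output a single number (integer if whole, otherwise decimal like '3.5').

Step 1: insert 32 -> lo=[32] (size 1, max 32) hi=[] (size 0) -> median=32
Step 2: insert 4 -> lo=[4] (size 1, max 4) hi=[32] (size 1, min 32) -> median=18
Step 3: insert 48 -> lo=[4, 32] (size 2, max 32) hi=[48] (size 1, min 48) -> median=32
Step 4: insert 2 -> lo=[2, 4] (size 2, max 4) hi=[32, 48] (size 2, min 32) -> median=18
Step 5: insert 10 -> lo=[2, 4, 10] (size 3, max 10) hi=[32, 48] (size 2, min 32) -> median=10
Step 6: insert 46 -> lo=[2, 4, 10] (size 3, max 10) hi=[32, 46, 48] (size 3, min 32) -> median=21
Step 7: insert 42 -> lo=[2, 4, 10, 32] (size 4, max 32) hi=[42, 46, 48] (size 3, min 42) -> median=32
Step 8: insert 13 -> lo=[2, 4, 10, 13] (size 4, max 13) hi=[32, 42, 46, 48] (size 4, min 32) -> median=22.5
Step 9: insert 38 -> lo=[2, 4, 10, 13, 32] (size 5, max 32) hi=[38, 42, 46, 48] (size 4, min 38) -> median=32
Step 10: insert 47 -> lo=[2, 4, 10, 13, 32] (size 5, max 32) hi=[38, 42, 46, 47, 48] (size 5, min 38) -> median=35
Step 11: insert 14 -> lo=[2, 4, 10, 13, 14, 32] (size 6, max 32) hi=[38, 42, 46, 47, 48] (size 5, min 38) -> median=32
Step 12: insert 18 -> lo=[2, 4, 10, 13, 14, 18] (size 6, max 18) hi=[32, 38, 42, 46, 47, 48] (size 6, min 32) -> median=25

Answer: 25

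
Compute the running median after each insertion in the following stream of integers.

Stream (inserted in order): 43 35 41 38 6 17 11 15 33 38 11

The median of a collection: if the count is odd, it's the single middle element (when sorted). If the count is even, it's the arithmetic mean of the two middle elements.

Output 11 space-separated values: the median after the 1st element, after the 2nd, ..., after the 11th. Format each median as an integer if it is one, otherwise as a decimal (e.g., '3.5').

Answer: 43 39 41 39.5 38 36.5 35 26 33 34 33

Derivation:
Step 1: insert 43 -> lo=[43] (size 1, max 43) hi=[] (size 0) -> median=43
Step 2: insert 35 -> lo=[35] (size 1, max 35) hi=[43] (size 1, min 43) -> median=39
Step 3: insert 41 -> lo=[35, 41] (size 2, max 41) hi=[43] (size 1, min 43) -> median=41
Step 4: insert 38 -> lo=[35, 38] (size 2, max 38) hi=[41, 43] (size 2, min 41) -> median=39.5
Step 5: insert 6 -> lo=[6, 35, 38] (size 3, max 38) hi=[41, 43] (size 2, min 41) -> median=38
Step 6: insert 17 -> lo=[6, 17, 35] (size 3, max 35) hi=[38, 41, 43] (size 3, min 38) -> median=36.5
Step 7: insert 11 -> lo=[6, 11, 17, 35] (size 4, max 35) hi=[38, 41, 43] (size 3, min 38) -> median=35
Step 8: insert 15 -> lo=[6, 11, 15, 17] (size 4, max 17) hi=[35, 38, 41, 43] (size 4, min 35) -> median=26
Step 9: insert 33 -> lo=[6, 11, 15, 17, 33] (size 5, max 33) hi=[35, 38, 41, 43] (size 4, min 35) -> median=33
Step 10: insert 38 -> lo=[6, 11, 15, 17, 33] (size 5, max 33) hi=[35, 38, 38, 41, 43] (size 5, min 35) -> median=34
Step 11: insert 11 -> lo=[6, 11, 11, 15, 17, 33] (size 6, max 33) hi=[35, 38, 38, 41, 43] (size 5, min 35) -> median=33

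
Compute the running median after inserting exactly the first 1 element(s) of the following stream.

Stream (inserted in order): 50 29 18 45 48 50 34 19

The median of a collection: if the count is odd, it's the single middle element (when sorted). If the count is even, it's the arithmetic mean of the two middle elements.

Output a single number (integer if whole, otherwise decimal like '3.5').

Step 1: insert 50 -> lo=[50] (size 1, max 50) hi=[] (size 0) -> median=50

Answer: 50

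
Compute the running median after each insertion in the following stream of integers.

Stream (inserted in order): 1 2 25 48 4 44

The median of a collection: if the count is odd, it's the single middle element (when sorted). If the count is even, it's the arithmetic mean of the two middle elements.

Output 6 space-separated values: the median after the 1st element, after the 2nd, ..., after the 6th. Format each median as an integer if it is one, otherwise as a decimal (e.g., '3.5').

Step 1: insert 1 -> lo=[1] (size 1, max 1) hi=[] (size 0) -> median=1
Step 2: insert 2 -> lo=[1] (size 1, max 1) hi=[2] (size 1, min 2) -> median=1.5
Step 3: insert 25 -> lo=[1, 2] (size 2, max 2) hi=[25] (size 1, min 25) -> median=2
Step 4: insert 48 -> lo=[1, 2] (size 2, max 2) hi=[25, 48] (size 2, min 25) -> median=13.5
Step 5: insert 4 -> lo=[1, 2, 4] (size 3, max 4) hi=[25, 48] (size 2, min 25) -> median=4
Step 6: insert 44 -> lo=[1, 2, 4] (size 3, max 4) hi=[25, 44, 48] (size 3, min 25) -> median=14.5

Answer: 1 1.5 2 13.5 4 14.5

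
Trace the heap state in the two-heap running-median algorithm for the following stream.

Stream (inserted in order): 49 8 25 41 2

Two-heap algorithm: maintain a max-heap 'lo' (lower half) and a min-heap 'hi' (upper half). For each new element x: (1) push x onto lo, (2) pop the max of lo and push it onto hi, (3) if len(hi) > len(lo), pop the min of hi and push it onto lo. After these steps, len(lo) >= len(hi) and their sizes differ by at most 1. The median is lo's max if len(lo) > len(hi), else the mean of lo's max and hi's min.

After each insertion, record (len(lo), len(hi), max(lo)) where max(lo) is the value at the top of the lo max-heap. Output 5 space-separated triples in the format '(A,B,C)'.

Answer: (1,0,49) (1,1,8) (2,1,25) (2,2,25) (3,2,25)

Derivation:
Step 1: insert 49 -> lo=[49] hi=[] -> (len(lo)=1, len(hi)=0, max(lo)=49)
Step 2: insert 8 -> lo=[8] hi=[49] -> (len(lo)=1, len(hi)=1, max(lo)=8)
Step 3: insert 25 -> lo=[8, 25] hi=[49] -> (len(lo)=2, len(hi)=1, max(lo)=25)
Step 4: insert 41 -> lo=[8, 25] hi=[41, 49] -> (len(lo)=2, len(hi)=2, max(lo)=25)
Step 5: insert 2 -> lo=[2, 8, 25] hi=[41, 49] -> (len(lo)=3, len(hi)=2, max(lo)=25)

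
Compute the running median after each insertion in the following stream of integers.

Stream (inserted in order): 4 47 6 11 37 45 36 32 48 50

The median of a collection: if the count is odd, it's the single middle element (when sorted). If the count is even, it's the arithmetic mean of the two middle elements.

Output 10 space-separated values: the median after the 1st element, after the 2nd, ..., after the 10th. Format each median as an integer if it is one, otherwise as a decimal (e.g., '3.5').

Answer: 4 25.5 6 8.5 11 24 36 34 36 36.5

Derivation:
Step 1: insert 4 -> lo=[4] (size 1, max 4) hi=[] (size 0) -> median=4
Step 2: insert 47 -> lo=[4] (size 1, max 4) hi=[47] (size 1, min 47) -> median=25.5
Step 3: insert 6 -> lo=[4, 6] (size 2, max 6) hi=[47] (size 1, min 47) -> median=6
Step 4: insert 11 -> lo=[4, 6] (size 2, max 6) hi=[11, 47] (size 2, min 11) -> median=8.5
Step 5: insert 37 -> lo=[4, 6, 11] (size 3, max 11) hi=[37, 47] (size 2, min 37) -> median=11
Step 6: insert 45 -> lo=[4, 6, 11] (size 3, max 11) hi=[37, 45, 47] (size 3, min 37) -> median=24
Step 7: insert 36 -> lo=[4, 6, 11, 36] (size 4, max 36) hi=[37, 45, 47] (size 3, min 37) -> median=36
Step 8: insert 32 -> lo=[4, 6, 11, 32] (size 4, max 32) hi=[36, 37, 45, 47] (size 4, min 36) -> median=34
Step 9: insert 48 -> lo=[4, 6, 11, 32, 36] (size 5, max 36) hi=[37, 45, 47, 48] (size 4, min 37) -> median=36
Step 10: insert 50 -> lo=[4, 6, 11, 32, 36] (size 5, max 36) hi=[37, 45, 47, 48, 50] (size 5, min 37) -> median=36.5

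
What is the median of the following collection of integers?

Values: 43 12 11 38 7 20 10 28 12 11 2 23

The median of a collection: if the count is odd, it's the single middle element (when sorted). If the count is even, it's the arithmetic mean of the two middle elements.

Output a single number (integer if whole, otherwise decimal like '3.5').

Step 1: insert 43 -> lo=[43] (size 1, max 43) hi=[] (size 0) -> median=43
Step 2: insert 12 -> lo=[12] (size 1, max 12) hi=[43] (size 1, min 43) -> median=27.5
Step 3: insert 11 -> lo=[11, 12] (size 2, max 12) hi=[43] (size 1, min 43) -> median=12
Step 4: insert 38 -> lo=[11, 12] (size 2, max 12) hi=[38, 43] (size 2, min 38) -> median=25
Step 5: insert 7 -> lo=[7, 11, 12] (size 3, max 12) hi=[38, 43] (size 2, min 38) -> median=12
Step 6: insert 20 -> lo=[7, 11, 12] (size 3, max 12) hi=[20, 38, 43] (size 3, min 20) -> median=16
Step 7: insert 10 -> lo=[7, 10, 11, 12] (size 4, max 12) hi=[20, 38, 43] (size 3, min 20) -> median=12
Step 8: insert 28 -> lo=[7, 10, 11, 12] (size 4, max 12) hi=[20, 28, 38, 43] (size 4, min 20) -> median=16
Step 9: insert 12 -> lo=[7, 10, 11, 12, 12] (size 5, max 12) hi=[20, 28, 38, 43] (size 4, min 20) -> median=12
Step 10: insert 11 -> lo=[7, 10, 11, 11, 12] (size 5, max 12) hi=[12, 20, 28, 38, 43] (size 5, min 12) -> median=12
Step 11: insert 2 -> lo=[2, 7, 10, 11, 11, 12] (size 6, max 12) hi=[12, 20, 28, 38, 43] (size 5, min 12) -> median=12
Step 12: insert 23 -> lo=[2, 7, 10, 11, 11, 12] (size 6, max 12) hi=[12, 20, 23, 28, 38, 43] (size 6, min 12) -> median=12

Answer: 12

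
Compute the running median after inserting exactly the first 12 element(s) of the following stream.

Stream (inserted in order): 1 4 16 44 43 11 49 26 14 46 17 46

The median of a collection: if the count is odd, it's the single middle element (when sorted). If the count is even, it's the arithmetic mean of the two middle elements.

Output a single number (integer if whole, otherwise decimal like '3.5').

Step 1: insert 1 -> lo=[1] (size 1, max 1) hi=[] (size 0) -> median=1
Step 2: insert 4 -> lo=[1] (size 1, max 1) hi=[4] (size 1, min 4) -> median=2.5
Step 3: insert 16 -> lo=[1, 4] (size 2, max 4) hi=[16] (size 1, min 16) -> median=4
Step 4: insert 44 -> lo=[1, 4] (size 2, max 4) hi=[16, 44] (size 2, min 16) -> median=10
Step 5: insert 43 -> lo=[1, 4, 16] (size 3, max 16) hi=[43, 44] (size 2, min 43) -> median=16
Step 6: insert 11 -> lo=[1, 4, 11] (size 3, max 11) hi=[16, 43, 44] (size 3, min 16) -> median=13.5
Step 7: insert 49 -> lo=[1, 4, 11, 16] (size 4, max 16) hi=[43, 44, 49] (size 3, min 43) -> median=16
Step 8: insert 26 -> lo=[1, 4, 11, 16] (size 4, max 16) hi=[26, 43, 44, 49] (size 4, min 26) -> median=21
Step 9: insert 14 -> lo=[1, 4, 11, 14, 16] (size 5, max 16) hi=[26, 43, 44, 49] (size 4, min 26) -> median=16
Step 10: insert 46 -> lo=[1, 4, 11, 14, 16] (size 5, max 16) hi=[26, 43, 44, 46, 49] (size 5, min 26) -> median=21
Step 11: insert 17 -> lo=[1, 4, 11, 14, 16, 17] (size 6, max 17) hi=[26, 43, 44, 46, 49] (size 5, min 26) -> median=17
Step 12: insert 46 -> lo=[1, 4, 11, 14, 16, 17] (size 6, max 17) hi=[26, 43, 44, 46, 46, 49] (size 6, min 26) -> median=21.5

Answer: 21.5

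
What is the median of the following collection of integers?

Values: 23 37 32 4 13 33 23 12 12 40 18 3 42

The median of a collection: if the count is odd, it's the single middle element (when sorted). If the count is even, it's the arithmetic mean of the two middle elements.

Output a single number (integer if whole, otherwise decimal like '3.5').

Answer: 23

Derivation:
Step 1: insert 23 -> lo=[23] (size 1, max 23) hi=[] (size 0) -> median=23
Step 2: insert 37 -> lo=[23] (size 1, max 23) hi=[37] (size 1, min 37) -> median=30
Step 3: insert 32 -> lo=[23, 32] (size 2, max 32) hi=[37] (size 1, min 37) -> median=32
Step 4: insert 4 -> lo=[4, 23] (size 2, max 23) hi=[32, 37] (size 2, min 32) -> median=27.5
Step 5: insert 13 -> lo=[4, 13, 23] (size 3, max 23) hi=[32, 37] (size 2, min 32) -> median=23
Step 6: insert 33 -> lo=[4, 13, 23] (size 3, max 23) hi=[32, 33, 37] (size 3, min 32) -> median=27.5
Step 7: insert 23 -> lo=[4, 13, 23, 23] (size 4, max 23) hi=[32, 33, 37] (size 3, min 32) -> median=23
Step 8: insert 12 -> lo=[4, 12, 13, 23] (size 4, max 23) hi=[23, 32, 33, 37] (size 4, min 23) -> median=23
Step 9: insert 12 -> lo=[4, 12, 12, 13, 23] (size 5, max 23) hi=[23, 32, 33, 37] (size 4, min 23) -> median=23
Step 10: insert 40 -> lo=[4, 12, 12, 13, 23] (size 5, max 23) hi=[23, 32, 33, 37, 40] (size 5, min 23) -> median=23
Step 11: insert 18 -> lo=[4, 12, 12, 13, 18, 23] (size 6, max 23) hi=[23, 32, 33, 37, 40] (size 5, min 23) -> median=23
Step 12: insert 3 -> lo=[3, 4, 12, 12, 13, 18] (size 6, max 18) hi=[23, 23, 32, 33, 37, 40] (size 6, min 23) -> median=20.5
Step 13: insert 42 -> lo=[3, 4, 12, 12, 13, 18, 23] (size 7, max 23) hi=[23, 32, 33, 37, 40, 42] (size 6, min 23) -> median=23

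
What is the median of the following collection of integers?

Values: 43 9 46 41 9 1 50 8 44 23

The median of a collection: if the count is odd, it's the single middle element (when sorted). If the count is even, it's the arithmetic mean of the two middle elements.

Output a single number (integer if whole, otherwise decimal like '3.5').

Answer: 32

Derivation:
Step 1: insert 43 -> lo=[43] (size 1, max 43) hi=[] (size 0) -> median=43
Step 2: insert 9 -> lo=[9] (size 1, max 9) hi=[43] (size 1, min 43) -> median=26
Step 3: insert 46 -> lo=[9, 43] (size 2, max 43) hi=[46] (size 1, min 46) -> median=43
Step 4: insert 41 -> lo=[9, 41] (size 2, max 41) hi=[43, 46] (size 2, min 43) -> median=42
Step 5: insert 9 -> lo=[9, 9, 41] (size 3, max 41) hi=[43, 46] (size 2, min 43) -> median=41
Step 6: insert 1 -> lo=[1, 9, 9] (size 3, max 9) hi=[41, 43, 46] (size 3, min 41) -> median=25
Step 7: insert 50 -> lo=[1, 9, 9, 41] (size 4, max 41) hi=[43, 46, 50] (size 3, min 43) -> median=41
Step 8: insert 8 -> lo=[1, 8, 9, 9] (size 4, max 9) hi=[41, 43, 46, 50] (size 4, min 41) -> median=25
Step 9: insert 44 -> lo=[1, 8, 9, 9, 41] (size 5, max 41) hi=[43, 44, 46, 50] (size 4, min 43) -> median=41
Step 10: insert 23 -> lo=[1, 8, 9, 9, 23] (size 5, max 23) hi=[41, 43, 44, 46, 50] (size 5, min 41) -> median=32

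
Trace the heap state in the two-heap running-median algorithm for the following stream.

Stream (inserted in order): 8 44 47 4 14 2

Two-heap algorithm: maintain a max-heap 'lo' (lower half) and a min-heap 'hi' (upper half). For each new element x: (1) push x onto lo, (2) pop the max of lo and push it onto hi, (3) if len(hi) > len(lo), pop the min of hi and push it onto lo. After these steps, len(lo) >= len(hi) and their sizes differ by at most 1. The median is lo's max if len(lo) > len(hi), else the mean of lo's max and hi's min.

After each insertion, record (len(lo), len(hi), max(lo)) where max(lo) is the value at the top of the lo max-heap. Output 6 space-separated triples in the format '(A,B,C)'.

Answer: (1,0,8) (1,1,8) (2,1,44) (2,2,8) (3,2,14) (3,3,8)

Derivation:
Step 1: insert 8 -> lo=[8] hi=[] -> (len(lo)=1, len(hi)=0, max(lo)=8)
Step 2: insert 44 -> lo=[8] hi=[44] -> (len(lo)=1, len(hi)=1, max(lo)=8)
Step 3: insert 47 -> lo=[8, 44] hi=[47] -> (len(lo)=2, len(hi)=1, max(lo)=44)
Step 4: insert 4 -> lo=[4, 8] hi=[44, 47] -> (len(lo)=2, len(hi)=2, max(lo)=8)
Step 5: insert 14 -> lo=[4, 8, 14] hi=[44, 47] -> (len(lo)=3, len(hi)=2, max(lo)=14)
Step 6: insert 2 -> lo=[2, 4, 8] hi=[14, 44, 47] -> (len(lo)=3, len(hi)=3, max(lo)=8)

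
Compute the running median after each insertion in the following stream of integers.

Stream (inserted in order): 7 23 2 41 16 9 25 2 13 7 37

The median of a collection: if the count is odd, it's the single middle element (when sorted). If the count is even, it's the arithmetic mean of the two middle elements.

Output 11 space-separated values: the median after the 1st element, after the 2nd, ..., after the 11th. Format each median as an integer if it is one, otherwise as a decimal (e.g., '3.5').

Step 1: insert 7 -> lo=[7] (size 1, max 7) hi=[] (size 0) -> median=7
Step 2: insert 23 -> lo=[7] (size 1, max 7) hi=[23] (size 1, min 23) -> median=15
Step 3: insert 2 -> lo=[2, 7] (size 2, max 7) hi=[23] (size 1, min 23) -> median=7
Step 4: insert 41 -> lo=[2, 7] (size 2, max 7) hi=[23, 41] (size 2, min 23) -> median=15
Step 5: insert 16 -> lo=[2, 7, 16] (size 3, max 16) hi=[23, 41] (size 2, min 23) -> median=16
Step 6: insert 9 -> lo=[2, 7, 9] (size 3, max 9) hi=[16, 23, 41] (size 3, min 16) -> median=12.5
Step 7: insert 25 -> lo=[2, 7, 9, 16] (size 4, max 16) hi=[23, 25, 41] (size 3, min 23) -> median=16
Step 8: insert 2 -> lo=[2, 2, 7, 9] (size 4, max 9) hi=[16, 23, 25, 41] (size 4, min 16) -> median=12.5
Step 9: insert 13 -> lo=[2, 2, 7, 9, 13] (size 5, max 13) hi=[16, 23, 25, 41] (size 4, min 16) -> median=13
Step 10: insert 7 -> lo=[2, 2, 7, 7, 9] (size 5, max 9) hi=[13, 16, 23, 25, 41] (size 5, min 13) -> median=11
Step 11: insert 37 -> lo=[2, 2, 7, 7, 9, 13] (size 6, max 13) hi=[16, 23, 25, 37, 41] (size 5, min 16) -> median=13

Answer: 7 15 7 15 16 12.5 16 12.5 13 11 13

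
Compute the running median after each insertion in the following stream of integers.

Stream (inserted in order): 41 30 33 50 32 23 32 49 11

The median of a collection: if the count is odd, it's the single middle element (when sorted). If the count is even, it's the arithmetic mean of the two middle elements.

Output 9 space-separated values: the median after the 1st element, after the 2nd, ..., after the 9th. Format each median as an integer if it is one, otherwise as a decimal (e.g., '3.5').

Step 1: insert 41 -> lo=[41] (size 1, max 41) hi=[] (size 0) -> median=41
Step 2: insert 30 -> lo=[30] (size 1, max 30) hi=[41] (size 1, min 41) -> median=35.5
Step 3: insert 33 -> lo=[30, 33] (size 2, max 33) hi=[41] (size 1, min 41) -> median=33
Step 4: insert 50 -> lo=[30, 33] (size 2, max 33) hi=[41, 50] (size 2, min 41) -> median=37
Step 5: insert 32 -> lo=[30, 32, 33] (size 3, max 33) hi=[41, 50] (size 2, min 41) -> median=33
Step 6: insert 23 -> lo=[23, 30, 32] (size 3, max 32) hi=[33, 41, 50] (size 3, min 33) -> median=32.5
Step 7: insert 32 -> lo=[23, 30, 32, 32] (size 4, max 32) hi=[33, 41, 50] (size 3, min 33) -> median=32
Step 8: insert 49 -> lo=[23, 30, 32, 32] (size 4, max 32) hi=[33, 41, 49, 50] (size 4, min 33) -> median=32.5
Step 9: insert 11 -> lo=[11, 23, 30, 32, 32] (size 5, max 32) hi=[33, 41, 49, 50] (size 4, min 33) -> median=32

Answer: 41 35.5 33 37 33 32.5 32 32.5 32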